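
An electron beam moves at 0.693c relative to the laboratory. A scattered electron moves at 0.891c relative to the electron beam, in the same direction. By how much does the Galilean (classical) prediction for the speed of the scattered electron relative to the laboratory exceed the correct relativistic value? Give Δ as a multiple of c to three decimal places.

Δ = 0.605c

Galilean: u_cl = 0.891 + 0.693 = 1.5840.
Relativistic: u_rel = (0.891 + 0.693) / (1 + 0.891·0.693) = 1.5840/1.6175 = 0.9793.
Δ = 1.5840 − 0.9793 = 0.6047.
(The classical prediction exceeds c; the relativistic result does not.)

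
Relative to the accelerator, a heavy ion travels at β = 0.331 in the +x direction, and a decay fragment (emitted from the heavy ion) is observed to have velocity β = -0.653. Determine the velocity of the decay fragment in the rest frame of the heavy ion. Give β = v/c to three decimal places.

Invert the composition law: u' = (u − v)/(1 − uv/c²).
u' = (-0.653 − 0.331) / (1 − (-0.653)(0.331)) = -0.9840/1.2161 = -0.8091.

β = -0.809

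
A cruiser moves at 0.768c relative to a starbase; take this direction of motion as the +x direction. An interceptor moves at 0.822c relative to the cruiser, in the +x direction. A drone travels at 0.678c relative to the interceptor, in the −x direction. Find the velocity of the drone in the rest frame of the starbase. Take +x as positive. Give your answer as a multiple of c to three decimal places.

+0.875c

Apply u = (u' + v)/(1 + u'v/c²) successively, working outward toward the starbase.
Start: velocity of the cruiser relative to the starbase = 0.7680c.
Compose with the interceptor (u' = 0.822 in the cruiser frame): u_1 = (0.822 + 0.768) / (1 + 0.822·0.768) = 1.5900/1.6313 = 0.9747.
Compose with the drone (u' = -0.678 in the interceptor frame): u_2 = (-0.678 + 0.975) / (1 + (-0.678)·0.975) = 0.2967/0.3392 = 0.8748.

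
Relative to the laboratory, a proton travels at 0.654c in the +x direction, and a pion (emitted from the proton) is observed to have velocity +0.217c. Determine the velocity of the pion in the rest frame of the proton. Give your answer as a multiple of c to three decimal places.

Invert the composition law: u' = (u − v)/(1 − uv/c²).
u' = (0.217 − 0.654) / (1 − (0.217)(0.654)) = -0.4370/0.8581 = -0.5093.

-0.509c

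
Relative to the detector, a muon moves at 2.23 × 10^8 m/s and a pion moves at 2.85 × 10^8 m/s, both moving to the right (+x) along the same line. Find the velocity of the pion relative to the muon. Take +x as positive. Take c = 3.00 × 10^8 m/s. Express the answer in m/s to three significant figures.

+2.11 × 10^8 m/s

β_A = 0.743, β_B = 0.950 (dividing each by c = 3.00 × 10^8 m/s).
Transform to A's frame with the inverse velocity-addition law: u' = (u − v)/(1 − uv/c²), taking u = β_B and v = β_A.
u' = (0.950 − 0.743) / (1 − (0.743)(0.950)) = 0.2067/0.2938 = 0.7033.
u' = 0.7033 × 3.00 × 10^8 m/s.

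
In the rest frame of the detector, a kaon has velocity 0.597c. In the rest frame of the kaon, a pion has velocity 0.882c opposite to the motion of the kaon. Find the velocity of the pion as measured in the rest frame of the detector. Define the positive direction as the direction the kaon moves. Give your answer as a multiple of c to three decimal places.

-0.602c

With v = 0.597 and u' = -0.882 (in units of c),
u = (u' + v)/(1 + u'v/c²):
u = (-0.882 + 0.597) / (1 + (-0.882)·0.597) = -0.2850/0.4734 = -0.6020
(Galilean addition would give -0.285c.)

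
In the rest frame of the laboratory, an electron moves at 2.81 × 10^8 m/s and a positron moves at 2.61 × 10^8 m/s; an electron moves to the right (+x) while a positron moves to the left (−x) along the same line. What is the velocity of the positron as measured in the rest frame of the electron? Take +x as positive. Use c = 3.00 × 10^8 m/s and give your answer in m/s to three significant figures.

β_A = 0.937, β_B = -0.870 (dividing each by c = 3.00 × 10^8 m/s).
Transform to A's frame with the inverse velocity-addition law: u' = (u − v)/(1 − uv/c²), taking u = β_B and v = β_A.
u' = (-0.870 − 0.937) / (1 − (0.937)(-0.870)) = -1.8067/1.8149 = -0.9955.
u' = -0.9955 × 3.00 × 10^8 m/s.

-2.99 × 10^8 m/s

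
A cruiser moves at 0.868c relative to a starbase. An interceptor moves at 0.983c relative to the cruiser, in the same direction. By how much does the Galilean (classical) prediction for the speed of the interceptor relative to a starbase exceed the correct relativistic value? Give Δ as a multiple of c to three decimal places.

Δ = 0.852c

Galilean: u_cl = 0.983 + 0.868 = 1.8510.
Relativistic: u_rel = (0.983 + 0.868) / (1 + 0.983·0.868) = 1.8510/1.8532 = 0.9988.
Δ = 1.8510 − 0.9988 = 0.8522.
(The classical prediction exceeds c; the relativistic result does not.)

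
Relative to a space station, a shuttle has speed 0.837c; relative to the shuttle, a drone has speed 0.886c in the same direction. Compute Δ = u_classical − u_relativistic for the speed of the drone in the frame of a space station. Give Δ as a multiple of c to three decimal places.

Galilean: u_cl = 0.886 + 0.837 = 1.7230.
Relativistic: u_rel = (0.886 + 0.837) / (1 + 0.886·0.837) = 1.7230/1.7416 = 0.9893.
Δ = 1.7230 − 0.9893 = 0.7337.
(The classical prediction exceeds c; the relativistic result does not.)

Δ = 0.734c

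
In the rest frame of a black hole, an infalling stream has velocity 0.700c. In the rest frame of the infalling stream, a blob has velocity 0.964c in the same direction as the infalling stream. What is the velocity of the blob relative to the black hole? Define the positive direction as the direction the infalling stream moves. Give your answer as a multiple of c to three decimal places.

With v = 0.700 and u' = 0.964 (in units of c),
u = (u' + v)/(1 + u'v/c²):
u = (0.964 + 0.700) / (1 + 0.964·0.700) = 1.6640/1.6748 = 0.9936
(Galilean addition would give +1.664c, exceeding c.)

0.994c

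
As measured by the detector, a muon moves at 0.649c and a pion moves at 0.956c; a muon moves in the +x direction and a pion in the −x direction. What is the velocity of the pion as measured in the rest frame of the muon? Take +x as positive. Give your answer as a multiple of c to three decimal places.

β_A = 0.649, β_B = -0.956.
Transform to A's frame with the inverse velocity-addition law: u' = (u − v)/(1 − uv/c²), taking u = β_B and v = β_A.
u' = (-0.956 − 0.649) / (1 − (0.649)(-0.956)) = -1.6050/1.6204 = -0.9905.

-0.990c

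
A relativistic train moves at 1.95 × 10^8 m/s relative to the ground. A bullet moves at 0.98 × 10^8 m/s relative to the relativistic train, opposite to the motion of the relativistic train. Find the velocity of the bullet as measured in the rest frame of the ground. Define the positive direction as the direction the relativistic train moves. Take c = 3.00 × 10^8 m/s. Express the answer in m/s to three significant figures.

In units of c (dividing by 3.00 × 10^8 m/s): v = 0.650, u' = -0.327.
u = (u' + v)/(1 + u'v/c²):
u = (-0.327 + 0.650) / (1 + (-0.327)·0.650) = 0.3233/0.7877 = 0.4105
(Galilean addition would give +0.323c.)
Converting back: u = 0.4105 × 3.00 × 10^8 m/s.

+1.23 × 10^8 m/s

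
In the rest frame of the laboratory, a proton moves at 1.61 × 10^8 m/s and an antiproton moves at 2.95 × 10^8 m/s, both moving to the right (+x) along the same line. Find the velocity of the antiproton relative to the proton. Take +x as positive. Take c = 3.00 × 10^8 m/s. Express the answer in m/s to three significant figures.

β_A = 0.537, β_B = 0.983 (dividing each by c = 3.00 × 10^8 m/s).
Transform to A's frame with the inverse velocity-addition law: u' = (u − v)/(1 − uv/c²), taking u = β_B and v = β_A.
u' = (0.983 − 0.537) / (1 − (0.537)(0.983)) = 0.4467/0.4723 = 0.9458.
u' = 0.9458 × 3.00 × 10^8 m/s.

+2.84 × 10^8 m/s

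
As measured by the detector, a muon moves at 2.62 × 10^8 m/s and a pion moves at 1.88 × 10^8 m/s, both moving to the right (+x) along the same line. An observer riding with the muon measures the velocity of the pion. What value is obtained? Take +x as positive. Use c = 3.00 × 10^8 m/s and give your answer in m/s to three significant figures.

β_A = 0.873, β_B = 0.627 (dividing each by c = 3.00 × 10^8 m/s).
Transform to A's frame with the inverse velocity-addition law: u' = (u − v)/(1 − uv/c²), taking u = β_B and v = β_A.
u' = (0.627 − 0.873) / (1 − (0.873)(0.627)) = -0.2467/0.4527 = -0.5449.
u' = -0.5449 × 3.00 × 10^8 m/s.

-1.63 × 10^8 m/s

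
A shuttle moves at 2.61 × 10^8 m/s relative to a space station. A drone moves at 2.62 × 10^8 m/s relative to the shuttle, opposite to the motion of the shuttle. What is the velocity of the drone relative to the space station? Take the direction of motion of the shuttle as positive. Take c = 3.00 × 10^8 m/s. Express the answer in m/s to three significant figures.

In units of c (dividing by 3.00 × 10^8 m/s): v = 0.870, u' = -0.873.
u = (u' + v)/(1 + u'v/c²):
u = (-0.873 + 0.870) / (1 + (-0.873)·0.870) = -0.0033/0.2402 = -0.0139
(Galilean addition would give -0.003c.)
Converting back: u = -0.0139 × 3.00 × 10^8 m/s.

-4.16 × 10^6 m/s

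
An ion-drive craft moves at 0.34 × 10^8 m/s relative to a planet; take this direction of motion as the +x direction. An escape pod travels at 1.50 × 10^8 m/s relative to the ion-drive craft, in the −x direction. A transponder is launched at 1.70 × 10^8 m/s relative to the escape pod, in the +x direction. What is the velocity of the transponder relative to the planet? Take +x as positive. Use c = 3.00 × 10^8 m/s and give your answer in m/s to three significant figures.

+6.13 × 10^7 m/s

Apply u = (u' + v)/(1 + u'v/c²) successively, working outward toward the planet.
(Dividing each given speed by c = 3.00 × 10^8 m/s to work in units of c.)
Start: velocity of the ion-drive craft relative to the planet = 0.1133c.
Compose with the escape pod (u' = -0.500 in the ion-drive craft frame): u_1 = (-0.500 + 0.113) / (1 + (-0.500)·0.113) = -0.3867/0.9433 = -0.4099.
Compose with the transponder (u' = 0.567 in the escape pod frame): u_2 = (0.567 + (-0.410)) / (1 + 0.567·(-0.410)) = 0.1568/0.7677 = 0.2042.
So u = 0.2042 × 3.00 × 10^8 m/s.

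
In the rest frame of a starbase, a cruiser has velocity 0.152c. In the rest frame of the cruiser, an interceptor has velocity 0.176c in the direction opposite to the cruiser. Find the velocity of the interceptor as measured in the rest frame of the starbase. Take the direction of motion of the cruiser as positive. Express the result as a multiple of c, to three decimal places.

With v = 0.152 and u' = -0.176 (in units of c),
u = (u' + v)/(1 + u'v/c²):
u = (-0.176 + 0.152) / (1 + (-0.176)·0.152) = -0.0240/0.9732 = -0.0247

-0.025c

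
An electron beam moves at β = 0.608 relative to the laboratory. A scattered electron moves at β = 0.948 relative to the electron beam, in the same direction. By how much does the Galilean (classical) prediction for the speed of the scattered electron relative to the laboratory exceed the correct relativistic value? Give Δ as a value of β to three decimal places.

Δ = 0.569

Galilean: u_cl = 0.948 + 0.608 = 1.5560.
Relativistic: u_rel = (0.948 + 0.608) / (1 + 0.948·0.608) = 1.5560/1.5764 = 0.9871.
Δ = 1.5560 − 0.9871 = 0.5689.
(The classical prediction exceeds c; the relativistic result does not.)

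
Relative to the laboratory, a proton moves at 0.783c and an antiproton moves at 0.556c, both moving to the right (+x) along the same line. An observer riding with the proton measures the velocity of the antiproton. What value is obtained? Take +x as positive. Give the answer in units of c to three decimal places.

-0.402c

β_A = 0.783, β_B = 0.556.
Transform to A's frame with the inverse velocity-addition law: u' = (u − v)/(1 − uv/c²), taking u = β_B and v = β_A.
u' = (0.556 − 0.783) / (1 − (0.783)(0.556)) = -0.2270/0.5647 = -0.4020.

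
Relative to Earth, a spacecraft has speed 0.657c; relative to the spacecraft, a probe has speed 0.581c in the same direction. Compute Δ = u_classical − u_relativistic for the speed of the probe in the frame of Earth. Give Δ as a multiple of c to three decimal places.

Galilean: u_cl = 0.581 + 0.657 = 1.2380.
Relativistic: u_rel = (0.581 + 0.657) / (1 + 0.581·0.657) = 1.2380/1.3817 = 0.8960.
Δ = 1.2380 − 0.8960 = 0.3420.
(The classical prediction exceeds c; the relativistic result does not.)

Δ = 0.342c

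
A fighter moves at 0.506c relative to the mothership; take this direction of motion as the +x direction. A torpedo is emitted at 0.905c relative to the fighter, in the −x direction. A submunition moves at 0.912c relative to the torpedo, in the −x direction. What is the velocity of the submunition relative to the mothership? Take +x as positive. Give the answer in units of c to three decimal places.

-0.986c

Apply u = (u' + v)/(1 + u'v/c²) successively, working outward toward the mothership.
Start: velocity of the fighter relative to the mothership = 0.5060c.
Compose with the torpedo (u' = -0.905 in the fighter frame): u_1 = (-0.905 + 0.506) / (1 + (-0.905)·0.506) = -0.3990/0.5421 = -0.7361.
Compose with the submunition (u' = -0.912 in the torpedo frame): u_2 = (-0.912 + (-0.736)) / (1 + (-0.912)·(-0.736)) = -1.6481/1.6713 = -0.9861.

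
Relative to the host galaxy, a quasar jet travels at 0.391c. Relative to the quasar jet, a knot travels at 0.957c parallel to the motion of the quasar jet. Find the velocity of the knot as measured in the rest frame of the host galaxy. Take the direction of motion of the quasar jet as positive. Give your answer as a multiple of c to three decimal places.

0.981c

With v = 0.391 and u' = 0.957 (in units of c),
u = (u' + v)/(1 + u'v/c²):
u = (0.957 + 0.391) / (1 + 0.957·0.391) = 1.3480/1.3742 = 0.9809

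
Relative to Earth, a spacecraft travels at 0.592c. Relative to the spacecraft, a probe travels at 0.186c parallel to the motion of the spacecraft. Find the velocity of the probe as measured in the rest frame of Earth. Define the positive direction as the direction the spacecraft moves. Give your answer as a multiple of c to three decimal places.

With v = 0.592 and u' = 0.186 (in units of c),
u = (u' + v)/(1 + u'v/c²):
u = (0.186 + 0.592) / (1 + 0.186·0.592) = 0.7780/1.1101 = 0.7008

0.701c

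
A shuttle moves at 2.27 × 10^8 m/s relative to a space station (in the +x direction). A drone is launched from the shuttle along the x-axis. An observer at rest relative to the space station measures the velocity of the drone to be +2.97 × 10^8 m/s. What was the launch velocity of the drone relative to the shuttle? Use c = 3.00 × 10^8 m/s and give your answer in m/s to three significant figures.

+2.79 × 10^8 m/s

v = 0.757c, u = 0.990c.
Invert the composition law: u' = (u − v)/(1 − uv/c²).
u' = (0.990 − 0.757) / (1 − (0.990)(0.757)) = 0.2333/0.2509 = 0.9300.
u' = 0.9300 × 3.00 × 10^8 m/s.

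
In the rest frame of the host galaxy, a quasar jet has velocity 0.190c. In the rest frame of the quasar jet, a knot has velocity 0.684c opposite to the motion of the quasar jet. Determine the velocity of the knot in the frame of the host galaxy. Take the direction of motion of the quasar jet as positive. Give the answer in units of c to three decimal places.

With v = 0.190 and u' = -0.684 (in units of c),
u = (u' + v)/(1 + u'v/c²):
u = (-0.684 + 0.190) / (1 + (-0.684)·0.190) = -0.4940/0.8700 = -0.5678

-0.568c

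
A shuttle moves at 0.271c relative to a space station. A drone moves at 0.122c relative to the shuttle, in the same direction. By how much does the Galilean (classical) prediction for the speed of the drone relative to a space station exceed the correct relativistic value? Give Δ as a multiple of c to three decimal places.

Δ = 0.013c

Galilean: u_cl = 0.122 + 0.271 = 0.3930.
Relativistic: u_rel = (0.122 + 0.271) / (1 + 0.122·0.271) = 0.3930/1.0331 = 0.3804.
Δ = 0.3930 − 0.3804 = 0.0126.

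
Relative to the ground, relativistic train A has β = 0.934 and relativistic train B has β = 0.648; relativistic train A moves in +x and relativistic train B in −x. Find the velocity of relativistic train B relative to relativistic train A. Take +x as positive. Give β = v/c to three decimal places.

β = -0.986

β_A = 0.934, β_B = -0.648.
Transform to A's frame with the inverse velocity-addition law: u' = (u − v)/(1 − uv/c²), taking u = β_B and v = β_A.
u' = (-0.648 − 0.934) / (1 − (0.934)(-0.648)) = -1.5820/1.6052 = -0.9855.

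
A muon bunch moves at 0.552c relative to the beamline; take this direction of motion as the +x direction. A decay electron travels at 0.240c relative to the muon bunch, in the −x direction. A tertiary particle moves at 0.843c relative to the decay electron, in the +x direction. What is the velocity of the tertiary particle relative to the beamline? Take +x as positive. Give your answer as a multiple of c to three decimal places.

Apply u = (u' + v)/(1 + u'v/c²) successively, working outward toward the beamline.
Start: velocity of the muon bunch relative to the beamline = 0.5520c.
Compose with the decay electron (u' = -0.240 in the muon bunch frame): u_1 = (-0.240 + 0.552) / (1 + (-0.240)·0.552) = 0.3120/0.8675 = 0.3596.
Compose with the tertiary particle (u' = 0.843 in the decay electron frame): u_2 = (0.843 + 0.360) / (1 + 0.843·0.360) = 1.2026/1.3032 = 0.9229.

+0.923c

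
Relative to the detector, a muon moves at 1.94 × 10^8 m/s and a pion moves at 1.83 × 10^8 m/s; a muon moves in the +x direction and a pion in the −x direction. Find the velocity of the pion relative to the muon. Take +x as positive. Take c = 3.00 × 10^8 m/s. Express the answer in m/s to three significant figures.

-2.70 × 10^8 m/s

β_A = 0.647, β_B = -0.610 (dividing each by c = 3.00 × 10^8 m/s).
Transform to A's frame with the inverse velocity-addition law: u' = (u − v)/(1 − uv/c²), taking u = β_B and v = β_A.
u' = (-0.610 − 0.647) / (1 − (0.647)(-0.610)) = -1.2567/1.3945 = -0.9012.
u' = -0.9012 × 3.00 × 10^8 m/s.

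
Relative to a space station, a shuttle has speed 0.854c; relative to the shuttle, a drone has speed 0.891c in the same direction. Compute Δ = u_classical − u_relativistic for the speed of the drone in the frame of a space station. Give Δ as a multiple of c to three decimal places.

Galilean: u_cl = 0.891 + 0.854 = 1.7450.
Relativistic: u_rel = (0.891 + 0.854) / (1 + 0.891·0.854) = 1.7450/1.7609 = 0.9910.
Δ = 1.7450 − 0.9910 = 0.7540.
(The classical prediction exceeds c; the relativistic result does not.)

Δ = 0.754c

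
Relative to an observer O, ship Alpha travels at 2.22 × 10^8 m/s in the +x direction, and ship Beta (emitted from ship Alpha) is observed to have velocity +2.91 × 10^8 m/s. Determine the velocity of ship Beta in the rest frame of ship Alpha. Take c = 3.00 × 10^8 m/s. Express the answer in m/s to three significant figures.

+2.45 × 10^8 m/s

v = 0.740c, u = 0.970c.
Invert the composition law: u' = (u − v)/(1 − uv/c²).
u' = (0.970 − 0.740) / (1 − (0.970)(0.740)) = 0.2300/0.2822 = 0.8150.
u' = 0.8150 × 3.00 × 10^8 m/s.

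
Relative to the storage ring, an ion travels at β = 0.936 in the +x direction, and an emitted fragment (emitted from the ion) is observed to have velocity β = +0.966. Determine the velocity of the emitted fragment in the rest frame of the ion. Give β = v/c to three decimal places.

β = +0.313

Invert the composition law: u' = (u − v)/(1 − uv/c²).
u' = (0.966 − 0.936) / (1 − (0.966)(0.936)) = 0.0300/0.0958 = 0.3131.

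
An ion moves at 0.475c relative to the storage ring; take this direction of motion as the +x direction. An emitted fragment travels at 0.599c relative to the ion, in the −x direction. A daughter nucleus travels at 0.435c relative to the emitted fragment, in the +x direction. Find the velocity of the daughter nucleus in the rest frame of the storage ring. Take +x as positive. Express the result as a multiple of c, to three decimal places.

+0.283c

Apply u = (u' + v)/(1 + u'v/c²) successively, working outward toward the storage ring.
Start: velocity of the ion relative to the storage ring = 0.4750c.
Compose with the emitted fragment (u' = -0.599 in the ion frame): u_1 = (-0.599 + 0.475) / (1 + (-0.599)·0.475) = -0.1240/0.7155 = -0.1733.
Compose with the daughter nucleus (u' = 0.435 in the emitted fragment frame): u_2 = (0.435 + (-0.173)) / (1 + 0.435·(-0.173)) = 0.2617/0.9246 = 0.2830.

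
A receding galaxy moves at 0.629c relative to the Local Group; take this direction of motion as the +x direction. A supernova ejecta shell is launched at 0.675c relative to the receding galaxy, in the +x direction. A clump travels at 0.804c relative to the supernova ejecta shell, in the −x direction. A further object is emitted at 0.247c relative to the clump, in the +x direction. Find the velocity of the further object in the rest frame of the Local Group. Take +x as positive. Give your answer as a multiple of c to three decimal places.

Apply u = (u' + v)/(1 + u'v/c²) successively, working outward toward the Local Group.
Start: velocity of the receding galaxy relative to the Local Group = 0.6290c.
Compose with the supernova ejecta shell (u' = 0.675 in the receding galaxy frame): u_1 = (0.675 + 0.629) / (1 + 0.675·0.629) = 1.3040/1.4246 = 0.9154.
Compose with the clump (u' = -0.804 in the supernova ejecta shell frame): u_2 = (-0.804 + 0.915) / (1 + (-0.804)·0.915) = 0.1114/0.2640 = 0.4217.
Compose with the further object (u' = 0.247 in the clump frame): u_3 = (0.247 + 0.422) / (1 + 0.247·0.422) = 0.6687/1.1042 = 0.6057.

+0.606c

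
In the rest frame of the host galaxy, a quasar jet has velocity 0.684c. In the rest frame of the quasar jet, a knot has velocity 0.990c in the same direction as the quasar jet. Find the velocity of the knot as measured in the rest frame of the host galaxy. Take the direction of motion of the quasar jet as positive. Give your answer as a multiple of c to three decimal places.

0.998c

With v = 0.684 and u' = 0.990 (in units of c),
u = (u' + v)/(1 + u'v/c²):
u = (0.990 + 0.684) / (1 + 0.990·0.684) = 1.6740/1.6772 = 0.9981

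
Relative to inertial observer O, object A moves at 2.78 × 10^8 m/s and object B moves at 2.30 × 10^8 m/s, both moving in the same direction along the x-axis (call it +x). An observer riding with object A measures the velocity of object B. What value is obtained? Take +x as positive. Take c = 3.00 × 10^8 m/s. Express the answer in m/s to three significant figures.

-1.66 × 10^8 m/s

β_A = 0.927, β_B = 0.767 (dividing each by c = 3.00 × 10^8 m/s).
Transform to A's frame with the inverse velocity-addition law: u' = (u − v)/(1 − uv/c²), taking u = β_B and v = β_A.
u' = (0.767 − 0.927) / (1 − (0.927)(0.767)) = -0.1600/0.2896 = -0.5526.
u' = -0.5526 × 3.00 × 10^8 m/s.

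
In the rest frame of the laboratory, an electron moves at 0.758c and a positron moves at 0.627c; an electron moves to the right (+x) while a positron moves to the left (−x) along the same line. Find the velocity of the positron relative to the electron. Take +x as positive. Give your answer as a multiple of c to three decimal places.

-0.939c

β_A = 0.758, β_B = -0.627.
Transform to A's frame with the inverse velocity-addition law: u' = (u − v)/(1 − uv/c²), taking u = β_B and v = β_A.
u' = (-0.627 − 0.758) / (1 − (0.758)(-0.627)) = -1.3850/1.4753 = -0.9388.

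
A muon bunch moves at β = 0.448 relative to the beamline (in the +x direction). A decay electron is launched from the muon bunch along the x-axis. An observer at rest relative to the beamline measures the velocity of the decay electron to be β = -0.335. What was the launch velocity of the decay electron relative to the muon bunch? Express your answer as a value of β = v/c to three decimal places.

Invert the composition law: u' = (u − v)/(1 − uv/c²).
u' = (-0.335 − 0.448) / (1 − (-0.335)(0.448)) = -0.7830/1.1501 = -0.6808.

β = -0.681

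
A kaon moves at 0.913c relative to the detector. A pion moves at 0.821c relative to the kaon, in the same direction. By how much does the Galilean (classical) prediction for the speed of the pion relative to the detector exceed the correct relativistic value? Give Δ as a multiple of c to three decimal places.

Galilean: u_cl = 0.821 + 0.913 = 1.7340.
Relativistic: u_rel = (0.821 + 0.913) / (1 + 0.821·0.913) = 1.7340/1.7496 = 0.9911.
Δ = 1.7340 − 0.9911 = 0.7429.
(The classical prediction exceeds c; the relativistic result does not.)

Δ = 0.743c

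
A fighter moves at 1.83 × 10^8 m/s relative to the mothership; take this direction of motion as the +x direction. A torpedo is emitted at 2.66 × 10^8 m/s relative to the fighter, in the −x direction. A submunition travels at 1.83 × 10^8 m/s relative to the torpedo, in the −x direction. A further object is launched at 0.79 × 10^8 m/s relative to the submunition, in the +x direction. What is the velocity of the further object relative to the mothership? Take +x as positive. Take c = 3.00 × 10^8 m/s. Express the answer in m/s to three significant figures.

-2.44 × 10^8 m/s

Apply u = (u' + v)/(1 + u'v/c²) successively, working outward toward the mothership.
(Dividing each given speed by c = 3.00 × 10^8 m/s to work in units of c.)
Start: velocity of the fighter relative to the mothership = 0.6100c.
Compose with the torpedo (u' = -0.887 in the fighter frame): u_1 = (-0.887 + 0.610) / (1 + (-0.887)·0.610) = -0.2767/0.4591 = -0.6026.
Compose with the submunition (u' = -0.610 in the torpedo frame): u_2 = (-0.610 + (-0.603)) / (1 + (-0.610)·(-0.603)) = -1.2126/1.3676 = -0.8867.
Compose with the further object (u' = 0.263 in the submunition frame): u_3 = (0.263 + (-0.887)) / (1 + 0.263·(-0.887)) = -0.6233/0.7665 = -0.8132.
So u = -0.8132 × 3.00 × 10^8 m/s.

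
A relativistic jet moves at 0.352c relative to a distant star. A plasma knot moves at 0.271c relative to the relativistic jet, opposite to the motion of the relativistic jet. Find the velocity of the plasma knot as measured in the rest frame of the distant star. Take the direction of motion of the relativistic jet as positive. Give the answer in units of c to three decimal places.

+0.090c

With v = 0.352 and u' = -0.271 (in units of c),
u = (u' + v)/(1 + u'v/c²):
u = (-0.271 + 0.352) / (1 + (-0.271)·0.352) = 0.0810/0.9046 = 0.0895
(Galilean addition would give +0.081c.)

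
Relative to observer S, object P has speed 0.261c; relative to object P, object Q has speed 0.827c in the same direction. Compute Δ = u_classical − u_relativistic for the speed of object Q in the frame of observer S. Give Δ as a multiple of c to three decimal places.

Δ = 0.193c

Galilean: u_cl = 0.827 + 0.261 = 1.0880.
Relativistic: u_rel = (0.827 + 0.261) / (1 + 0.827·0.261) = 1.0880/1.2158 = 0.8948.
Δ = 1.0880 − 0.8948 = 0.1932.
(The classical prediction exceeds c; the relativistic result does not.)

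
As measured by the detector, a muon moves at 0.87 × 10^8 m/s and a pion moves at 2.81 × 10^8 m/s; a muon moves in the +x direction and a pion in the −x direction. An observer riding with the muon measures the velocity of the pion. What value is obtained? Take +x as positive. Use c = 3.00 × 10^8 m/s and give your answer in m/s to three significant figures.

-2.89 × 10^8 m/s

β_A = 0.290, β_B = -0.937 (dividing each by c = 3.00 × 10^8 m/s).
Transform to A's frame with the inverse velocity-addition law: u' = (u − v)/(1 − uv/c²), taking u = β_B and v = β_A.
u' = (-0.937 − 0.290) / (1 − (0.290)(-0.937)) = -1.2267/1.2716 = -0.9646.
u' = -0.9646 × 3.00 × 10^8 m/s.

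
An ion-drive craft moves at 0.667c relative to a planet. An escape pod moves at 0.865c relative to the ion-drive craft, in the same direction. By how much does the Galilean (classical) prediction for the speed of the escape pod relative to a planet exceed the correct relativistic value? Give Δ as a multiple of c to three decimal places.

Δ = 0.561c

Galilean: u_cl = 0.865 + 0.667 = 1.5320.
Relativistic: u_rel = (0.865 + 0.667) / (1 + 0.865·0.667) = 1.5320/1.5770 = 0.9715.
Δ = 1.5320 − 0.9715 = 0.5605.
(The classical prediction exceeds c; the relativistic result does not.)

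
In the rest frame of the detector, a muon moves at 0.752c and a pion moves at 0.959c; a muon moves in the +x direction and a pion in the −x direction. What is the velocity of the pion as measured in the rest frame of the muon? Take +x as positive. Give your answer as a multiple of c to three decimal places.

-0.994c

β_A = 0.752, β_B = -0.959.
Transform to A's frame with the inverse velocity-addition law: u' = (u − v)/(1 − uv/c²), taking u = β_B and v = β_A.
u' = (-0.959 − 0.752) / (1 − (0.752)(-0.959)) = -1.7110/1.7212 = -0.9941.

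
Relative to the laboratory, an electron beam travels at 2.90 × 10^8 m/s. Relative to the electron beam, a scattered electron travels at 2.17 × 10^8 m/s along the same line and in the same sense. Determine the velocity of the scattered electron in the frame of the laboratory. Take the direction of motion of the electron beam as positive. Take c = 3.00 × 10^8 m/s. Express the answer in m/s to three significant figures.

In units of c (dividing by 3.00 × 10^8 m/s): v = 0.967, u' = 0.723.
u = (u' + v)/(1 + u'v/c²):
u = (0.723 + 0.967) / (1 + 0.723·0.967) = 1.6900/1.6992 = 0.9946
Converting back: u = 0.9946 × 3.00 × 10^8 m/s.

2.98 × 10^8 m/s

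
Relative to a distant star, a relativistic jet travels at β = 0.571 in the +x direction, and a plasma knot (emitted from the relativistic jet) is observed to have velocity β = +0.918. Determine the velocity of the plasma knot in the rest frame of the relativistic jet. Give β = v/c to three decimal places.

β = +0.729

Invert the composition law: u' = (u − v)/(1 − uv/c²).
u' = (0.918 − 0.571) / (1 − (0.918)(0.571)) = 0.3470/0.4758 = 0.7293.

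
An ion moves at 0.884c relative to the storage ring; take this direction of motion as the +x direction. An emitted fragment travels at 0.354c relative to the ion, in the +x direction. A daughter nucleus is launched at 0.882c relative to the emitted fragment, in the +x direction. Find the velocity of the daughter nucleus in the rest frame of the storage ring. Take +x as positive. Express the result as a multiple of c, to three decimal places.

Apply u = (u' + v)/(1 + u'v/c²) successively, working outward toward the storage ring.
Start: velocity of the ion relative to the storage ring = 0.8840c.
Compose with the emitted fragment (u' = 0.354 in the ion frame): u_1 = (0.354 + 0.884) / (1 + 0.354·0.884) = 1.2380/1.3129 = 0.9429.
Compose with the daughter nucleus (u' = 0.882 in the emitted fragment frame): u_2 = (0.882 + 0.943) / (1 + 0.882·0.943) = 1.8249/1.8317 = 0.9963.

0.996c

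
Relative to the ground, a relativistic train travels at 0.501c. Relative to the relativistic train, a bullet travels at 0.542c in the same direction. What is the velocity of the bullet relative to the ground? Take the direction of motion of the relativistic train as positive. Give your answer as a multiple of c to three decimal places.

0.820c

With v = 0.501 and u' = 0.542 (in units of c),
u = (u' + v)/(1 + u'v/c²):
u = (0.542 + 0.501) / (1 + 0.542·0.501) = 1.0430/1.2715 = 0.8203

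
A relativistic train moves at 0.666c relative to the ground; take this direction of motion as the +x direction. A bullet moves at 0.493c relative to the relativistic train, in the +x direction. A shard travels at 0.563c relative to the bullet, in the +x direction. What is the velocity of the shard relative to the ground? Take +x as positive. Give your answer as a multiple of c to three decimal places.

0.963c

Apply u = (u' + v)/(1 + u'v/c²) successively, working outward toward the ground.
Start: velocity of the relativistic train relative to the ground = 0.6660c.
Compose with the bullet (u' = 0.493 in the relativistic train frame): u_1 = (0.493 + 0.666) / (1 + 0.493·0.666) = 1.1590/1.3283 = 0.8725.
Compose with the shard (u' = 0.563 in the bullet frame): u_2 = (0.563 + 0.873) / (1 + 0.563·0.873) = 1.4355/1.4912 = 0.9626.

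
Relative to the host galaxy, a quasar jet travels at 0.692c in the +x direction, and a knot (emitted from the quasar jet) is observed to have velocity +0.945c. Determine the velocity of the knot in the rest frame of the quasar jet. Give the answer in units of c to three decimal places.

Invert the composition law: u' = (u − v)/(1 − uv/c²).
u' = (0.945 − 0.692) / (1 − (0.945)(0.692)) = 0.2530/0.3461 = 0.7311.

+0.731c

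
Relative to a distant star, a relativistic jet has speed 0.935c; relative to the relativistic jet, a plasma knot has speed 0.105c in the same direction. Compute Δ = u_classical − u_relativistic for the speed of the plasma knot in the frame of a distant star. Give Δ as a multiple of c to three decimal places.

Galilean: u_cl = 0.105 + 0.935 = 1.0400.
Relativistic: u_rel = (0.105 + 0.935) / (1 + 0.105·0.935) = 1.0400/1.0982 = 0.9470.
Δ = 1.0400 − 0.9470 = 0.0930.
(The classical prediction exceeds c; the relativistic result does not.)

Δ = 0.093c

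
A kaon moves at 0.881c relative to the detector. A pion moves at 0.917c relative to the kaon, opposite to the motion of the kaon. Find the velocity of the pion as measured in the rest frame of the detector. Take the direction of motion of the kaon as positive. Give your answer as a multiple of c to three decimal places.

-0.187c

With v = 0.881 and u' = -0.917 (in units of c),
u = (u' + v)/(1 + u'v/c²):
u = (-0.917 + 0.881) / (1 + (-0.917)·0.881) = -0.0360/0.1921 = -0.1874
(Galilean addition would give -0.036c.)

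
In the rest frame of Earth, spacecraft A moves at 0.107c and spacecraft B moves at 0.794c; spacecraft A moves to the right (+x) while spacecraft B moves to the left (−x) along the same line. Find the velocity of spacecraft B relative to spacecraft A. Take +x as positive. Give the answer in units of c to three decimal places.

β_A = 0.107, β_B = -0.794.
Transform to A's frame with the inverse velocity-addition law: u' = (u − v)/(1 − uv/c²), taking u = β_B and v = β_A.
u' = (-0.794 − 0.107) / (1 − (0.107)(-0.794)) = -0.9010/1.0850 = -0.8304.

-0.830c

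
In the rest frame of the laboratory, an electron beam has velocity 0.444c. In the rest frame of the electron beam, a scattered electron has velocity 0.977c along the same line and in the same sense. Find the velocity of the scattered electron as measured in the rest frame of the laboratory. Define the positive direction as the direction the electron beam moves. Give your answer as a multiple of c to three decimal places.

With v = 0.444 and u' = 0.977 (in units of c),
u = (u' + v)/(1 + u'v/c²):
u = (0.977 + 0.444) / (1 + 0.977·0.444) = 1.4210/1.4338 = 0.9911
(Galilean addition would give +1.421c, exceeding c.)

0.991c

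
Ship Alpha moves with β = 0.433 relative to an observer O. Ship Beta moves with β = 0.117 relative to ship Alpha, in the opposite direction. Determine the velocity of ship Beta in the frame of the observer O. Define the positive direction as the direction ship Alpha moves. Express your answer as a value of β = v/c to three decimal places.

With v = 0.433 and u' = -0.117 (in units of c),
u = (u' + v)/(1 + u'v/c²):
u = (-0.117 + 0.433) / (1 + (-0.117)·0.433) = 0.3160/0.9493 = 0.3329
(Galilean addition would give +0.316c.)

β = +0.333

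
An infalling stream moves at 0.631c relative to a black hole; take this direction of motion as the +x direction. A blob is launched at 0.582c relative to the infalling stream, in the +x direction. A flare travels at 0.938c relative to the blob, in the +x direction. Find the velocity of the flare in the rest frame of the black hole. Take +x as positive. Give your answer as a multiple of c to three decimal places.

0.996c

Apply u = (u' + v)/(1 + u'v/c²) successively, working outward toward the black hole.
Start: velocity of the infalling stream relative to the black hole = 0.6310c.
Compose with the blob (u' = 0.582 in the infalling stream frame): u_1 = (0.582 + 0.631) / (1 + 0.582·0.631) = 1.2130/1.3672 = 0.8872.
Compose with the flare (u' = 0.938 in the blob frame): u_2 = (0.938 + 0.887) / (1 + 0.938·0.887) = 1.8252/1.8322 = 0.9962.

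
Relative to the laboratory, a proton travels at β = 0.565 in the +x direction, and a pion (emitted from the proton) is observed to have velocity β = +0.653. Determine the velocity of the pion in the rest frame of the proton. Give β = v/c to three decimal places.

β = +0.139

Invert the composition law: u' = (u − v)/(1 − uv/c²).
u' = (0.653 − 0.565) / (1 − (0.653)(0.565)) = 0.0880/0.6311 = 0.1394.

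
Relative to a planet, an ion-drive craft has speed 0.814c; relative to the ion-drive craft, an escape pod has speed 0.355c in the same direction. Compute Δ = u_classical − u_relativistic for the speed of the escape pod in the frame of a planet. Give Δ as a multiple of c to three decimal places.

Δ = 0.262c

Galilean: u_cl = 0.355 + 0.814 = 1.1690.
Relativistic: u_rel = (0.355 + 0.814) / (1 + 0.355·0.814) = 1.1690/1.2890 = 0.9069.
Δ = 1.1690 − 0.9069 = 0.2621.
(The classical prediction exceeds c; the relativistic result does not.)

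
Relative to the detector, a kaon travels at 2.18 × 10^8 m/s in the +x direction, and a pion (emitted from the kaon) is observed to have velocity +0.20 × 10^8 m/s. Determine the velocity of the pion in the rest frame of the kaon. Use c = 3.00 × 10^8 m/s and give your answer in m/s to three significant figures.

-2.08 × 10^8 m/s

v = 0.727c, u = 0.067c.
Invert the composition law: u' = (u − v)/(1 − uv/c²).
u' = (0.067 − 0.727) / (1 − (0.067)(0.727)) = -0.6600/0.9516 = -0.6936.
u' = -0.6936 × 3.00 × 10^8 m/s.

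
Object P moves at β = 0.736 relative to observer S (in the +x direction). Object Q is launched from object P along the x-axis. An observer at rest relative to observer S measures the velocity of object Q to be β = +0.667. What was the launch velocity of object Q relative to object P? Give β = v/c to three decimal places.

Invert the composition law: u' = (u − v)/(1 − uv/c²).
u' = (0.667 − 0.736) / (1 − (0.667)(0.736)) = -0.0690/0.5091 = -0.1355.

β = -0.136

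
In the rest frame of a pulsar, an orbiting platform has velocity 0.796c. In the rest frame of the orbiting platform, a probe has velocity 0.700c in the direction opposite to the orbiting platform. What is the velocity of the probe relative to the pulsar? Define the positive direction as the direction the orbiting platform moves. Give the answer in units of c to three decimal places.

With v = 0.796 and u' = -0.700 (in units of c),
u = (u' + v)/(1 + u'v/c²):
u = (-0.700 + 0.796) / (1 + (-0.700)·0.796) = 0.0960/0.4428 = 0.2168
(Galilean addition would give +0.096c.)

+0.217c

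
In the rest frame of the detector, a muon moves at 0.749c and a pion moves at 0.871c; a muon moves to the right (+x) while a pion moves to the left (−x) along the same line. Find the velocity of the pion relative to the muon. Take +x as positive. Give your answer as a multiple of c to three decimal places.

-0.980c

β_A = 0.749, β_B = -0.871.
Transform to A's frame with the inverse velocity-addition law: u' = (u − v)/(1 − uv/c²), taking u = β_B and v = β_A.
u' = (-0.871 − 0.749) / (1 − (0.749)(-0.871)) = -1.6200/1.6524 = -0.9804.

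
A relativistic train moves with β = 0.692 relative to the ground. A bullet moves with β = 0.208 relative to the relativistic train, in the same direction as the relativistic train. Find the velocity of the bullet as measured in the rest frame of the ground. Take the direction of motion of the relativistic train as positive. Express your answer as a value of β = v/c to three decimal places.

β = 0.787

With v = 0.692 and u' = 0.208 (in units of c),
u = (u' + v)/(1 + u'v/c²):
u = (0.208 + 0.692) / (1 + 0.208·0.692) = 0.9000/1.1439 = 0.7868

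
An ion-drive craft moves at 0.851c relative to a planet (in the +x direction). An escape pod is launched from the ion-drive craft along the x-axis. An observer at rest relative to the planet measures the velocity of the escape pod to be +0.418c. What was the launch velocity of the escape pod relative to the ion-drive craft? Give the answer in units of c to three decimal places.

Invert the composition law: u' = (u − v)/(1 − uv/c²).
u' = (0.418 − 0.851) / (1 − (0.418)(0.851)) = -0.4330/0.6443 = -0.6721.

-0.672c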